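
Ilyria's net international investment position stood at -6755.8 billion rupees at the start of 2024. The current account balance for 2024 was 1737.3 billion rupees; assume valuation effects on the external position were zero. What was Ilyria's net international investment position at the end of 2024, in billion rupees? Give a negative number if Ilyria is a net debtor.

-5018.5

With no valuation effects, change in NIIP = current account = 1737.3
End-of-year NIIP = -6755.8 + 1737.3 = -5018.5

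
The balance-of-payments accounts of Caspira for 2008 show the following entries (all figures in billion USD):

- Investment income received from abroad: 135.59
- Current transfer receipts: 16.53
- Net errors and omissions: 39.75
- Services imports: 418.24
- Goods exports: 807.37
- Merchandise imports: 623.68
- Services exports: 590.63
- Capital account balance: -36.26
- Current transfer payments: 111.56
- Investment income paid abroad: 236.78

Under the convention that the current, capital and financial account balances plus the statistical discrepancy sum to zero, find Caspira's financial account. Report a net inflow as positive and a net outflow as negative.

-163.35

Goods balance = 807.37 - 623.68 = 183.69
Services balance = 590.63 - 418.24 = 172.39
Trade balance (goods + services) = 183.69 + 172.39 = 356.08
Net primary income = 135.59 - 236.78 = -101.19
Net secondary income = 16.53 - 111.56 = -95.03
Current account = 356.08 + (-101.19) + (-95.03) = 159.86
Financial account = -(159.86 + (-36.26) + 39.75) = -163.35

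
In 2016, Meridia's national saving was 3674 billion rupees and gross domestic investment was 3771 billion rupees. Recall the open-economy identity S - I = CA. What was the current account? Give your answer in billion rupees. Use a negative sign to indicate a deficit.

-97

CA = S - I = 3674 - 3771 = -97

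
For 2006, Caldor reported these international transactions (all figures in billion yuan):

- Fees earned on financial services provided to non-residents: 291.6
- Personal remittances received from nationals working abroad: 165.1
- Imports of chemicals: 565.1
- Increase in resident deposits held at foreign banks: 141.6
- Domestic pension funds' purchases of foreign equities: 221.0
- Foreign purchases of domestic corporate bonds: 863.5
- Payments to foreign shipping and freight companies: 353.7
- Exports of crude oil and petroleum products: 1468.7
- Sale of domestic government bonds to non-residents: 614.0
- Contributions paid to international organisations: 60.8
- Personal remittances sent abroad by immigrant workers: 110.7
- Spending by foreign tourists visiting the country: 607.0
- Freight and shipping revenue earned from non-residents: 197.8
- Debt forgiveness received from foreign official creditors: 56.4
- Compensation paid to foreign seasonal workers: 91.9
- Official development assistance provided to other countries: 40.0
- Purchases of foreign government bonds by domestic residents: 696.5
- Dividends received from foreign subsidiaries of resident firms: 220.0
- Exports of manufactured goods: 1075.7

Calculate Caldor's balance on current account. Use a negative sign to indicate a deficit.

Goods: 1468.7 + 1075.7 - 565.1 = 1979.3
Services: 291.6 + 607.0 - 353.7 + 197.8 = 742.7
Primary income: -91.9 + 220.0 = 128.1
Secondary income: -60.8 + 165.1 - 40.0 - 110.7 = -46.4
Current account = 1979.3 + 742.7 + 128.1 + (-46.4) = 2803.7
(Excluded from the current account — financial account: increase in resident deposits held at foreign banks 141.6, domestic pension funds' purchases of foreign equities 221.0, foreign purchases of domestic corporate bonds 863.5, sale of domestic government bonds to non-residents 614.0, purchases of foreign government bonds by domestic residents 696.5; capital account: debt forgiveness received from foreign official creditors 56.4.)

2803.7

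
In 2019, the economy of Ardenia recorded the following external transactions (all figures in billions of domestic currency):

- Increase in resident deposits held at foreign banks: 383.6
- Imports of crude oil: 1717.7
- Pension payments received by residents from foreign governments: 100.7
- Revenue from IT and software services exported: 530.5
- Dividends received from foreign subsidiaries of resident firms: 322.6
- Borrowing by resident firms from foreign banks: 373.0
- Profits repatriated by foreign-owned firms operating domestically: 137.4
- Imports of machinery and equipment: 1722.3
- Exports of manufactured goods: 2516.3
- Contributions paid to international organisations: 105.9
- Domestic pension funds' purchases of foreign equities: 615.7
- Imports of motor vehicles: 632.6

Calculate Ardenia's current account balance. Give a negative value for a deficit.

-845.8

Goods: 2516.3 - 1717.7 - 1722.3 - 632.6 = -1556.3
Services: 530.5
Primary income: -137.4 + 322.6 = 185.2
Secondary income: 100.7 - 105.9 = -5.2
Current account = (-1556.3) + 530.5 + 185.2 + (-5.2) = -845.8
(Excluded from the current account — financial account: increase in resident deposits held at foreign banks 383.6, borrowing by resident firms from foreign banks 373.0, domestic pension funds' purchases of foreign equities 615.7.)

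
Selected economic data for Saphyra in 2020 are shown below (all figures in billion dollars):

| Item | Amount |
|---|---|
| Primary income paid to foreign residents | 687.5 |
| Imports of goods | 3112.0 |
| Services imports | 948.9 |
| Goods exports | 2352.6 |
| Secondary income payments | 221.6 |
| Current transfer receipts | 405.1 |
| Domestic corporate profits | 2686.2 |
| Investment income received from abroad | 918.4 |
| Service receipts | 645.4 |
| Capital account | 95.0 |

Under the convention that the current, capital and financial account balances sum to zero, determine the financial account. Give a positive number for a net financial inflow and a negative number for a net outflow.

Goods balance = 2352.6 - 3112.0 = -759.4
Services balance = 645.4 - 948.9 = -303.5
Trade balance (goods + services) = -759.4 + (-303.5) = -1062.9
Net primary income = 918.4 - 687.5 = 230.9
Net secondary income = 405.1 - 221.6 = 183.5
Current account = -1062.9 + 230.9 + 183.5 = -648.5
Financial account = -(-648.5 + 95.0) = 553.5

553.5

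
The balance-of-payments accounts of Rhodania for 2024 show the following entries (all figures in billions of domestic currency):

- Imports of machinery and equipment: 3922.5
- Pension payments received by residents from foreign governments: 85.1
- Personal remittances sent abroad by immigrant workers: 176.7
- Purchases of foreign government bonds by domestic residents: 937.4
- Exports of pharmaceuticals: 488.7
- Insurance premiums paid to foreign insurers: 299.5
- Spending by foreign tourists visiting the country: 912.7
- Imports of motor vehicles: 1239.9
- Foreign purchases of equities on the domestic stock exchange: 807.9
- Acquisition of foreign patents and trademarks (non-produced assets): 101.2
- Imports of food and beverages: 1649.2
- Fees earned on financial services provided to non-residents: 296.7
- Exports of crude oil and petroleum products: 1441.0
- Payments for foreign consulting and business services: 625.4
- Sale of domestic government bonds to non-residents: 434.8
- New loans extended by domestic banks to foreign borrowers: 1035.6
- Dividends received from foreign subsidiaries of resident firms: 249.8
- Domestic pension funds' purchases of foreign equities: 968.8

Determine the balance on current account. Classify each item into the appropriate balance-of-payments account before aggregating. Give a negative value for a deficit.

-4439.2

Goods: 488.7 + 1441.0 - 1649.2 - 1239.9 - 3922.5 = -4881.9
Services: -299.5 + 296.7 - 625.4 + 912.7 = 284.5
Primary income: 249.8
Secondary income: 85.1 - 176.7 = -91.6
Current account = (-4881.9) + 284.5 + 249.8 + (-91.6) = -4439.2
(Excluded from the current account — financial account: purchases of foreign government bonds by domestic residents 937.4, foreign purchases of equities on the domestic stock exchange 807.9, sale of domestic government bonds to non-residents 434.8, new loans extended by domestic banks to foreign borrowers 1035.6, domestic pension funds' purchases of foreign equities 968.8; capital account: acquisition of foreign patents and trademarks (non-produced assets) 101.2.)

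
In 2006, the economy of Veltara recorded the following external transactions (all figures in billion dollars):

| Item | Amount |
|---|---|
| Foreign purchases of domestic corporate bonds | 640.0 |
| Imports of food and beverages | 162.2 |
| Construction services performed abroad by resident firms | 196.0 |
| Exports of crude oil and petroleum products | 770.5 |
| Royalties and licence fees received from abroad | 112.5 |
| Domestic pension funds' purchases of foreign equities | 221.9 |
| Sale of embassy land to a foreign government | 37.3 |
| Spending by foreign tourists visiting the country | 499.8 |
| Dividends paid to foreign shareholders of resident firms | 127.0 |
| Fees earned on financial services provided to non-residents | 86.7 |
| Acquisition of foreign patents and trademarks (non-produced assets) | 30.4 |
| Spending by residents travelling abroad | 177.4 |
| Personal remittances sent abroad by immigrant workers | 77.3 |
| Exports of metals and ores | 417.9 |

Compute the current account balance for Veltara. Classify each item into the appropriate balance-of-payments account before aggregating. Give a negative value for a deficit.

1539.5

Goods: -162.2 + 770.5 + 417.9 = 1026.2
Services: 86.7 + 196.0 - 177.4 + 112.5 + 499.8 = 717.6
Primary income: -127.0
Secondary income: -77.3
Current account = 1026.2 + 717.6 + (-127.0) + (-77.3) = 1539.5
(Excluded from the current account — financial account: foreign purchases of domestic corporate bonds 640.0, domestic pension funds' purchases of foreign equities 221.9; capital account: sale of embassy land to a foreign government 37.3, acquisition of foreign patents and trademarks (non-produced assets) 30.4.)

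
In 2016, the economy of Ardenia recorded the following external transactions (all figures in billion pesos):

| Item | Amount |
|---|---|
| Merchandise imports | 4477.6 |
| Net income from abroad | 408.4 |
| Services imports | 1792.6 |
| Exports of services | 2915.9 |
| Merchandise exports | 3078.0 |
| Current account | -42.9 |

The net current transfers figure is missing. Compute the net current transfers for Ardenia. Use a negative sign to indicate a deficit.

-175.0

Current account = goods balance + services balance + net primary income + net secondary income
Sum of the known components = 132.1
Net current transfers = CA - (known components) = -42.9 - 132.1 = -175.0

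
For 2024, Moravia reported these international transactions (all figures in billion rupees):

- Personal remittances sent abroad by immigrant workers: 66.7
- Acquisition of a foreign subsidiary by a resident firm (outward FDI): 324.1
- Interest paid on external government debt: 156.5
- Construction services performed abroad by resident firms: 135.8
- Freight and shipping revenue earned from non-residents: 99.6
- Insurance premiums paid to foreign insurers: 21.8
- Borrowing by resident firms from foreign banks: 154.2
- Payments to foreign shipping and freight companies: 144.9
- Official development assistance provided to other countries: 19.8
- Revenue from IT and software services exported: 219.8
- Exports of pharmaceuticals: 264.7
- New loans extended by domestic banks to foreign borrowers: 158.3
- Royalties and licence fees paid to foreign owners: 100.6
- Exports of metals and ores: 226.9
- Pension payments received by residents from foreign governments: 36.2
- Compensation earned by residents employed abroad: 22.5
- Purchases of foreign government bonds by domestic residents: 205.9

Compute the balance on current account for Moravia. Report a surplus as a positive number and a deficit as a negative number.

495.2

Goods: 226.9 + 264.7 = 491.6
Services: -21.8 + 135.8 + 99.6 - 144.9 - 100.6 + 219.8 = 187.9
Primary income: -156.5 + 22.5 = -134.0
Secondary income: -19.8 - 66.7 + 36.2 = -50.3
Current account = 491.6 + 187.9 + (-134.0) + (-50.3) = 495.2
(Excluded from the current account — financial account: acquisition of a foreign subsidiary by a resident firm (outward FDI) 324.1, borrowing by resident firms from foreign banks 154.2, new loans extended by domestic banks to foreign borrowers 158.3, purchases of foreign government bonds by domestic residents 205.9.)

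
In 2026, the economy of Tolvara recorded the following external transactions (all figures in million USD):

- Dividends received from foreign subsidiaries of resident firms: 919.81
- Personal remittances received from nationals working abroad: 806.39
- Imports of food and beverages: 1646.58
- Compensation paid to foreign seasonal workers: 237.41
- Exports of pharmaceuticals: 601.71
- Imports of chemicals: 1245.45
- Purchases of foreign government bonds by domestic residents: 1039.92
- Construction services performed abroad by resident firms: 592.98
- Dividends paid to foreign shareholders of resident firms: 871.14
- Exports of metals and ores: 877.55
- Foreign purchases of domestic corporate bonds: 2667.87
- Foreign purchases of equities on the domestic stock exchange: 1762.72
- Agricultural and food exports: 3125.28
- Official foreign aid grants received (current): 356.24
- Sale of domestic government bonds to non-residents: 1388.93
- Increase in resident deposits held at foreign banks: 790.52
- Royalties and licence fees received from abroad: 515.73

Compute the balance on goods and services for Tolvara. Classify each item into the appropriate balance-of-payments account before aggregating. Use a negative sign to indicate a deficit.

Goods: -1646.58 - 1245.45 + 601.71 + 877.55 + 3125.28 = 1712.51
Services: 515.73 + 592.98 = 1108.71
Trade balance = 1712.51 + 1108.71 = 2821.22
(Excluded from the trade balance — primary income: dividends received from foreign subsidiaries of resident firms 919.81, compensation paid to foreign seasonal workers 237.41, dividends paid to foreign shareholders of resident firms 871.14; secondary income: personal remittances received from nationals working abroad 806.39, official foreign aid grants received (current) 356.24; financial account: purchases of foreign government bonds by domestic residents 1039.92, foreign purchases of domestic corporate bonds 2667.87, foreign purchases of equities on the domestic stock exchange 1762.72, sale of domestic government bonds to non-residents 1388.93, increase in resident deposits held at foreign banks 790.52.)

2821.22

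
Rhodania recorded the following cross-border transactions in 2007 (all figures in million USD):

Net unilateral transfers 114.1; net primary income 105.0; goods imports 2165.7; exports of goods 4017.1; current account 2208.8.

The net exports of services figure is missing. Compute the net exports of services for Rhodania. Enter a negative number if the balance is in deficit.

Current account = goods balance + services balance + net primary income + net secondary income
Sum of the known components = 2070.5
Net exports of services = CA - (known components) = 2208.8 - 2070.5 = 138.3

138.3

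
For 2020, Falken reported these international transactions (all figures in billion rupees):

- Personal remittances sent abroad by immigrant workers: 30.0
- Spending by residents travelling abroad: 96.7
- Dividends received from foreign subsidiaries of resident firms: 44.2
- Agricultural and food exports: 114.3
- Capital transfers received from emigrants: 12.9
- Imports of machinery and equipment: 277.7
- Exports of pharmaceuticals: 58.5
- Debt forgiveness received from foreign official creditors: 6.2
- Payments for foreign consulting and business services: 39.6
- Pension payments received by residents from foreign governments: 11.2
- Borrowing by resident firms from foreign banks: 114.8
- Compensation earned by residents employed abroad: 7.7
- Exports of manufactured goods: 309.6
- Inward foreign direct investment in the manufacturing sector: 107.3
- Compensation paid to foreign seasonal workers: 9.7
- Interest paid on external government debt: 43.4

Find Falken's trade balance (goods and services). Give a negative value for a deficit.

Goods: 58.5 - 277.7 + 309.6 + 114.3 = 204.7
Services: -96.7 - 39.6 = -136.3
Trade balance = 204.7 + (-136.3) = 68.4
(Excluded from the trade balance — secondary income: personal remittances sent abroad by immigrant workers 30.0, pension payments received by residents from foreign governments 11.2; primary income: dividends received from foreign subsidiaries of resident firms 44.2, compensation earned by residents employed abroad 7.7, compensation paid to foreign seasonal workers 9.7, interest paid on external government debt 43.4; capital account: capital transfers received from emigrants 12.9, debt forgiveness received from foreign official creditors 6.2; financial account: borrowing by resident firms from foreign banks 114.8, inward foreign direct investment in the manufacturing sector 107.3.)

68.4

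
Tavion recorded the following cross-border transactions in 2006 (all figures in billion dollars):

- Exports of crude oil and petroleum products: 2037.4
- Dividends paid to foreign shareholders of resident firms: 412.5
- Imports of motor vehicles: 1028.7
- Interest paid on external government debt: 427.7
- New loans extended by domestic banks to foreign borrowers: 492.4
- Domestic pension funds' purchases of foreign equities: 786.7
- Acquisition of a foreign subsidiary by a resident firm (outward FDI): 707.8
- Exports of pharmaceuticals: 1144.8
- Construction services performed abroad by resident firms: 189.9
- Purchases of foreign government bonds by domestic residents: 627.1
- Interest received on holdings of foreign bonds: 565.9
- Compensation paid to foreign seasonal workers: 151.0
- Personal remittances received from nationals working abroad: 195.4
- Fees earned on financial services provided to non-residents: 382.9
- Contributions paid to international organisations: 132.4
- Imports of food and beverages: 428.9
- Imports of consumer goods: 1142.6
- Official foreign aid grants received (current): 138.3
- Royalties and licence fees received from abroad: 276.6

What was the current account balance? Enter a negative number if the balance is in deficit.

Goods: 1144.8 - 1142.6 - 1028.7 + 2037.4 - 428.9 = 582.0
Services: 382.9 + 276.6 + 189.9 = 849.4
Primary income: 565.9 - 412.5 - 427.7 - 151.0 = -425.3
Secondary income: -132.4 + 195.4 + 138.3 = 201.3
Current account = 582.0 + 849.4 + (-425.3) + 201.3 = 1207.4
(Excluded from the current account — financial account: new loans extended by domestic banks to foreign borrowers 492.4, domestic pension funds' purchases of foreign equities 786.7, acquisition of a foreign subsidiary by a resident firm (outward FDI) 707.8, purchases of foreign government bonds by domestic residents 627.1.)

1207.4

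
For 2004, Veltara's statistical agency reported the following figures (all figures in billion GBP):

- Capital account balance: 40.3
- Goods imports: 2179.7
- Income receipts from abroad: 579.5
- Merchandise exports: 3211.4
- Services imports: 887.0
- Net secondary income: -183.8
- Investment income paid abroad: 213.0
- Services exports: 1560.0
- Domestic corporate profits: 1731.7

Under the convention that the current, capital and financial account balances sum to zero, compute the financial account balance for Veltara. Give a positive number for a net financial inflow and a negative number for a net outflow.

Goods balance = 3211.4 - 2179.7 = 1031.7
Services balance = 1560.0 - 887.0 = 673.0
Trade balance (goods + services) = 1031.7 + 673.0 = 1704.7
Net primary income = 579.5 - 213.0 = 366.5
Net secondary income = -183.8
Current account = 1704.7 + 366.5 + (-183.8) = 1887.4
Financial account = -(1887.4 + 40.3) = -1927.7

-1927.7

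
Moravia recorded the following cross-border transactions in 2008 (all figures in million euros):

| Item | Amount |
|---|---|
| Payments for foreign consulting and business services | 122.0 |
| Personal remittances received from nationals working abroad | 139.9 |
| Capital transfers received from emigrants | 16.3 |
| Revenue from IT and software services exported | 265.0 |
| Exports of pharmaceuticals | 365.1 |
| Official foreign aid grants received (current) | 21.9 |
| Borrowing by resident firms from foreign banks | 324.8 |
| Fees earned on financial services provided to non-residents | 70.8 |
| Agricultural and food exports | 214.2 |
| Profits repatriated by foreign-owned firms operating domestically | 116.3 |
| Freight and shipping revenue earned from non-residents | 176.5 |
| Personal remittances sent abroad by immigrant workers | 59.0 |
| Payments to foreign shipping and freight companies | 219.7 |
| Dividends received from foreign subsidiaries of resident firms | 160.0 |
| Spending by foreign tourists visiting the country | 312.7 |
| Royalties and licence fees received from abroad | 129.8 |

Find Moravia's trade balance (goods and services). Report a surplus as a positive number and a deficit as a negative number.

Goods: 214.2 + 365.1 = 579.3
Services: 176.5 + 129.8 + 265.0 + 70.8 - 219.7 - 122.0 + 312.7 = 613.1
Trade balance = 579.3 + 613.1 = 1192.4
(Excluded from the trade balance — secondary income: personal remittances received from nationals working abroad 139.9, official foreign aid grants received (current) 21.9, personal remittances sent abroad by immigrant workers 59.0; capital account: capital transfers received from emigrants 16.3; financial account: borrowing by resident firms from foreign banks 324.8; primary income: profits repatriated by foreign-owned firms operating domestically 116.3, dividends received from foreign subsidiaries of resident firms 160.0.)

1192.4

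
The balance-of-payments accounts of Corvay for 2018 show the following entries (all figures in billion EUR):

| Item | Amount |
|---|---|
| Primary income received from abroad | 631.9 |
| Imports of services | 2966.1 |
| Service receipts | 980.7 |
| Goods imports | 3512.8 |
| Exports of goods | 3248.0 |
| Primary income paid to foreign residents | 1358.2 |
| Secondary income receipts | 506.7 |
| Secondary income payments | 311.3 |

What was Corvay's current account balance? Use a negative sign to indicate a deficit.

-2781.1

Goods balance = 3248.0 - 3512.8 = -264.8
Services balance = 980.7 - 2966.1 = -1985.4
Trade balance (goods + services) = -264.8 + (-1985.4) = -2250.2
Net primary income = 631.9 - 1358.2 = -726.3
Net secondary income = 506.7 - 311.3 = 195.4
Current account = -2250.2 + (-726.3) + 195.4 = -2781.1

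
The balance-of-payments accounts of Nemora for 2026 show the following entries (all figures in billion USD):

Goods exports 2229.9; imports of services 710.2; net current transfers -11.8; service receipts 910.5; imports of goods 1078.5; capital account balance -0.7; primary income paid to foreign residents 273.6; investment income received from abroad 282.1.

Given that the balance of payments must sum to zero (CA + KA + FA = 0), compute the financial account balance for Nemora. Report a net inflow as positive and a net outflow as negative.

Goods balance = 2229.9 - 1078.5 = 1151.4
Services balance = 910.5 - 710.2 = 200.3
Trade balance (goods + services) = 1151.4 + 200.3 = 1351.7
Net primary income = 282.1 - 273.6 = 8.5
Net secondary income = -11.8
Current account = 1351.7 + 8.5 + (-11.8) = 1348.4
Financial account = -(1348.4 + (-0.7)) = -1347.7

-1347.7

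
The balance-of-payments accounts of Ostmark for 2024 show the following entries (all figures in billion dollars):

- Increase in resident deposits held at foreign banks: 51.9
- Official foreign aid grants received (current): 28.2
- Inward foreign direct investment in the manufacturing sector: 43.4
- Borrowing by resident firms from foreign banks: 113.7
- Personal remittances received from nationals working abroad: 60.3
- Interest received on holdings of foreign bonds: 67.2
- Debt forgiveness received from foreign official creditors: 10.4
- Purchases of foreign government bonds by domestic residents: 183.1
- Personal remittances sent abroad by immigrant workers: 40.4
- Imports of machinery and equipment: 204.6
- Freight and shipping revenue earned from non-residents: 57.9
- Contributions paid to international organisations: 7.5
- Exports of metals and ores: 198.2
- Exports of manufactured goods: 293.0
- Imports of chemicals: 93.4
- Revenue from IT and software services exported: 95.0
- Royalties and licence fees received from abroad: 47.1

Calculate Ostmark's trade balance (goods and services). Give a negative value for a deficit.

393.2

Goods: 198.2 - 93.4 + 293.0 - 204.6 = 193.2
Services: 57.9 + 47.1 + 95.0 = 200.0
Trade balance = 193.2 + 200.0 = 393.2
(Excluded from the trade balance — financial account: increase in resident deposits held at foreign banks 51.9, inward foreign direct investment in the manufacturing sector 43.4, borrowing by resident firms from foreign banks 113.7, purchases of foreign government bonds by domestic residents 183.1; secondary income: official foreign aid grants received (current) 28.2, personal remittances received from nationals working abroad 60.3, personal remittances sent abroad by immigrant workers 40.4, contributions paid to international organisations 7.5; primary income: interest received on holdings of foreign bonds 67.2; capital account: debt forgiveness received from foreign official creditors 10.4.)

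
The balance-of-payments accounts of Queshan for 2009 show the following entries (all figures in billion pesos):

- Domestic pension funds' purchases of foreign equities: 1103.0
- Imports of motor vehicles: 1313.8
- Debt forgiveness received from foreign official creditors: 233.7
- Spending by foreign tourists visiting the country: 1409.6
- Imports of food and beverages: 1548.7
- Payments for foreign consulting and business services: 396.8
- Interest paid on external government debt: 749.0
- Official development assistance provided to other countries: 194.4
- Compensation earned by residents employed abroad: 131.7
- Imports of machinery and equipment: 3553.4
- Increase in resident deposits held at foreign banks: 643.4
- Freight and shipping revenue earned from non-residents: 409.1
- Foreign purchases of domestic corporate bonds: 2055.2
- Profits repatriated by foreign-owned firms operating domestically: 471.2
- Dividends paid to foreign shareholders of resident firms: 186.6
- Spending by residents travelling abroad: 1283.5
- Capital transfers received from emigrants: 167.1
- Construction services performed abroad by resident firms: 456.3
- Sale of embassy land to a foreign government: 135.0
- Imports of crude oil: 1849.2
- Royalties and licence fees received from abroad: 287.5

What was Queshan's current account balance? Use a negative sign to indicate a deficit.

-8852.4

Goods: -1548.7 - 3553.4 - 1849.2 - 1313.8 = -8265.1
Services: -396.8 + 409.1 - 1283.5 + 287.5 + 456.3 + 1409.6 = 882.2
Primary income: -749.0 - 186.6 + 131.7 - 471.2 = -1275.1
Secondary income: -194.4
Current account = (-8265.1) + 882.2 + (-1275.1) + (-194.4) = -8852.4
(Excluded from the current account — financial account: domestic pension funds' purchases of foreign equities 1103.0, increase in resident deposits held at foreign banks 643.4, foreign purchases of domestic corporate bonds 2055.2; capital account: debt forgiveness received from foreign official creditors 233.7, capital transfers received from emigrants 167.1, sale of embassy land to a foreign government 135.0.)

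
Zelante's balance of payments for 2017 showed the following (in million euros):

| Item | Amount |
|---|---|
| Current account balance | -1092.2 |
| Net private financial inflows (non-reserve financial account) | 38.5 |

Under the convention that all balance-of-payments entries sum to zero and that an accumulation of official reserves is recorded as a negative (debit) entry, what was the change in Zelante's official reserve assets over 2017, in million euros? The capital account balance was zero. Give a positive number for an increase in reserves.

-1053.7

Official reserve transactions balance = -((-1092.2) + 38.5) = 1053.7
An accumulation of reserves is recorded as a debit (negative entry), so the change in the stock of reserves is the negative of that balance.
Change in official reserves = -(1053.7) = -1053.7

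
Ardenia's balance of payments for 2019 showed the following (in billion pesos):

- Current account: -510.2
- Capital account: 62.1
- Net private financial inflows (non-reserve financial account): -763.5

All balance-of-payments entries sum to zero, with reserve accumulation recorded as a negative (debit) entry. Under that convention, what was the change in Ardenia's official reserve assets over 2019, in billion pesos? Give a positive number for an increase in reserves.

-1211.6

Official reserve transactions balance = -((-510.2) + 62.1 + (-763.5)) = 1211.6
An accumulation of reserves is recorded as a debit (negative entry), so the change in the stock of reserves is the negative of that balance.
Change in official reserves = -(1211.6) = -1211.6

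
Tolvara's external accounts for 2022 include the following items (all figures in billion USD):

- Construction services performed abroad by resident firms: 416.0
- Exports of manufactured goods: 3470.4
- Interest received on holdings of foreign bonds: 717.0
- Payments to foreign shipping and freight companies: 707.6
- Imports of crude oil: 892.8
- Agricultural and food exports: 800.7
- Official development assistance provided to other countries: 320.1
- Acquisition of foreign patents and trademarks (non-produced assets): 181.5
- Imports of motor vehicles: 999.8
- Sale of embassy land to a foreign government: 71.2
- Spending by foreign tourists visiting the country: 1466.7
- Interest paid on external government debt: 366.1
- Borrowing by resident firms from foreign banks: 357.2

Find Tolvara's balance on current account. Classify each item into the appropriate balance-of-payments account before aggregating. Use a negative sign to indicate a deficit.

3584.4

Goods: 3470.4 - 892.8 + 800.7 - 999.8 = 2378.5
Services: -707.6 + 416.0 + 1466.7 = 1175.1
Primary income: 717.0 - 366.1 = 350.9
Secondary income: -320.1
Current account = 2378.5 + 1175.1 + 350.9 + (-320.1) = 3584.4
(Excluded from the current account — capital account: acquisition of foreign patents and trademarks (non-produced assets) 181.5, sale of embassy land to a foreign government 71.2; financial account: borrowing by resident firms from foreign banks 357.2.)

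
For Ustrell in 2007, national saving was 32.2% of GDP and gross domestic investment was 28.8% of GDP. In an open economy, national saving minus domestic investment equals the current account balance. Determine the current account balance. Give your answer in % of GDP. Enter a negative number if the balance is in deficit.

S - I = CA (net lending to the rest of the world).
CA = S - I = 32.2 - 28.8 = 3.4

3.4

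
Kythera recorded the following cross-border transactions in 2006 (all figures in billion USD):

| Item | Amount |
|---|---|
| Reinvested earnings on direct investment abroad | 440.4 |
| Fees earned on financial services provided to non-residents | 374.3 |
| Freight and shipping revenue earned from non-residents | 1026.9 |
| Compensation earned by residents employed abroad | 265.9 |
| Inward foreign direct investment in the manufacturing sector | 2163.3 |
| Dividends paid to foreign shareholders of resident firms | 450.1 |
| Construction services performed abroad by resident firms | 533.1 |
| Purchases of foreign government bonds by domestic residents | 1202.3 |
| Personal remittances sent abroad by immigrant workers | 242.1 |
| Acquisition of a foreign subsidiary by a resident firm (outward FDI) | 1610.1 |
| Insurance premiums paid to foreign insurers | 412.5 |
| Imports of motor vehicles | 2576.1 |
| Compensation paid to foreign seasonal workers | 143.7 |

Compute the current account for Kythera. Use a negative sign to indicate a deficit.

Goods: -2576.1
Services: 374.3 + 1026.9 + 533.1 - 412.5 = 1521.8
Primary income: -450.1 - 143.7 + 265.9 + 440.4 = 112.5
Secondary income: -242.1
Current account = (-2576.1) + 1521.8 + 112.5 + (-242.1) = -1183.9
(Excluded from the current account — financial account: inward foreign direct investment in the manufacturing sector 2163.3, purchases of foreign government bonds by domestic residents 1202.3, acquisition of a foreign subsidiary by a resident firm (outward FDI) 1610.1.)

-1183.9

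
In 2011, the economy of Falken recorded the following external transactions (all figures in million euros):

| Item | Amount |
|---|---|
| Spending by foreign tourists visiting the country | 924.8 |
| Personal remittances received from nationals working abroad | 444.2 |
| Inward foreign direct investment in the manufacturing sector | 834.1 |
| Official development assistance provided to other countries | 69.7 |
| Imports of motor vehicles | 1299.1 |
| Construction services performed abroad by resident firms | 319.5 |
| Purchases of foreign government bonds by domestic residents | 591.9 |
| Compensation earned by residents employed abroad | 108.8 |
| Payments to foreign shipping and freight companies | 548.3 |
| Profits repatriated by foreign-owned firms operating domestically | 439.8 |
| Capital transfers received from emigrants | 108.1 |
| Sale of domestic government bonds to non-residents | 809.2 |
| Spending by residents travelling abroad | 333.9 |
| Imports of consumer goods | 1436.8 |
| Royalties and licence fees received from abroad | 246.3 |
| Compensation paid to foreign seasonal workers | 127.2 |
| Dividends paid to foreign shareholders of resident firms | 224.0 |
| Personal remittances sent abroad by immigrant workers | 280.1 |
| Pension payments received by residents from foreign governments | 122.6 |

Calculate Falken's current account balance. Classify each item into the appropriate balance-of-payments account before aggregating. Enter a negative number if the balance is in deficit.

-2592.7

Goods: -1436.8 - 1299.1 = -2735.9
Services: 319.5 - 333.9 + 924.8 + 246.3 - 548.3 = 608.4
Primary income: -439.8 - 127.2 - 224.0 + 108.8 = -682.2
Secondary income: -280.1 + 444.2 + 122.6 - 69.7 = 217.0
Current account = (-2735.9) + 608.4 + (-682.2) + 217.0 = -2592.7
(Excluded from the current account — financial account: inward foreign direct investment in the manufacturing sector 834.1, purchases of foreign government bonds by domestic residents 591.9, sale of domestic government bonds to non-residents 809.2; capital account: capital transfers received from emigrants 108.1.)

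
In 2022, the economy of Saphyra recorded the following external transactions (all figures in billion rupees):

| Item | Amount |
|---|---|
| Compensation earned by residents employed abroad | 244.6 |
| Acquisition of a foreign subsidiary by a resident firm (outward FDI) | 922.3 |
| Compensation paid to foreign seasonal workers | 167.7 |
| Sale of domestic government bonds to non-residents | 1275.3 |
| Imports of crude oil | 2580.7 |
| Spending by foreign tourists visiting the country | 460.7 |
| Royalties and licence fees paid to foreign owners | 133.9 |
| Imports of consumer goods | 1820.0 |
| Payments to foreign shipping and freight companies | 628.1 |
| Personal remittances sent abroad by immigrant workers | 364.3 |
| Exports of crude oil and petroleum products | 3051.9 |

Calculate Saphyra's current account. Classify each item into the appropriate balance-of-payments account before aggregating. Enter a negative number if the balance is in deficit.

Goods: -1820.0 - 2580.7 + 3051.9 = -1348.8
Services: -628.1 - 133.9 + 460.7 = -301.3
Primary income: -167.7 + 244.6 = 76.9
Secondary income: -364.3
Current account = (-1348.8) + (-301.3) + 76.9 + (-364.3) = -1937.5
(Excluded from the current account — financial account: acquisition of a foreign subsidiary by a resident firm (outward FDI) 922.3, sale of domestic government bonds to non-residents 1275.3.)

-1937.5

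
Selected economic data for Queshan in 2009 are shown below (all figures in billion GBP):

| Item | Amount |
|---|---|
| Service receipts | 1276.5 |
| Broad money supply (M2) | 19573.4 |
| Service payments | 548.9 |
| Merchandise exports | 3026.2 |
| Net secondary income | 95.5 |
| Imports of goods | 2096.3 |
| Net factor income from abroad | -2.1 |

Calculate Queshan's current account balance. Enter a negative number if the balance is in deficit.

Goods balance = 3026.2 - 2096.3 = 929.9
Services balance = 1276.5 - 548.9 = 727.6
Trade balance (goods + services) = 929.9 + 727.6 = 1657.5
Net primary income = -2.1
Net secondary income = 95.5
Current account = 1657.5 + (-2.1) + 95.5 = 1750.9

1750.9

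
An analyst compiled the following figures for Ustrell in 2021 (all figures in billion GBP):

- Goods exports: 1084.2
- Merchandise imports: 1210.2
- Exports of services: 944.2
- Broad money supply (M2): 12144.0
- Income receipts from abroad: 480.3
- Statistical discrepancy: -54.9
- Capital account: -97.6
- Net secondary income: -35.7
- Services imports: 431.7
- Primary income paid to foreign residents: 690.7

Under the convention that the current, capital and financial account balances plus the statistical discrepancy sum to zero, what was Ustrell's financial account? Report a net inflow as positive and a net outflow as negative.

12.1

Goods balance = 1084.2 - 1210.2 = -126.0
Services balance = 944.2 - 431.7 = 512.5
Trade balance (goods + services) = -126.0 + 512.5 = 386.5
Net primary income = 480.3 - 690.7 = -210.4
Net secondary income = -35.7
Current account = 386.5 + (-210.4) + (-35.7) = 140.4
Financial account = -(140.4 + (-97.6) + (-54.9)) = 12.1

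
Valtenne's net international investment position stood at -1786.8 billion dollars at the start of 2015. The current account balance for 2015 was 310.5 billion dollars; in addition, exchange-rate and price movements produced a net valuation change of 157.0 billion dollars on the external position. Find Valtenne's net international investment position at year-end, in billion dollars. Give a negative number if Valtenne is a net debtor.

-1319.3

Change in NIIP = current account + net valuation change = 310.5 + 157.0 = 467.5
End-of-year NIIP = -1786.8 + 467.5 = -1319.3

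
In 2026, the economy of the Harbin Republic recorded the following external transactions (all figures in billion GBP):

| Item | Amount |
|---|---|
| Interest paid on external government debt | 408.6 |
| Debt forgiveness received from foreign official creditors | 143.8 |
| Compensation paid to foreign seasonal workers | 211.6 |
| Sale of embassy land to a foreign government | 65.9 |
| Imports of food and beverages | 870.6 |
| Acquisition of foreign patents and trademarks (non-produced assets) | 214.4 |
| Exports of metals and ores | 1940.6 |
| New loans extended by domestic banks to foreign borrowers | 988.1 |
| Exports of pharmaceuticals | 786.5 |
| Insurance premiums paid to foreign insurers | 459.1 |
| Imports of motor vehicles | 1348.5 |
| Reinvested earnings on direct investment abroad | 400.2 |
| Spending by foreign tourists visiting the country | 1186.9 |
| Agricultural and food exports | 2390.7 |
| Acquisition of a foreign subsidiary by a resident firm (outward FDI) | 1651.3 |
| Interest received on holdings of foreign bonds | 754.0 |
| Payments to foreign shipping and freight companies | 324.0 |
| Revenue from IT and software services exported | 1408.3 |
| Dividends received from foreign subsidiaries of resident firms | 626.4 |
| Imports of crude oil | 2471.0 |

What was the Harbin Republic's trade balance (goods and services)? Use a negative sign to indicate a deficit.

2239.8

Goods: 1940.6 - 2471.0 - 1348.5 + 786.5 + 2390.7 - 870.6 = 427.7
Services: -324.0 + 1408.3 - 459.1 + 1186.9 = 1812.1
Trade balance = 427.7 + 1812.1 = 2239.8
(Excluded from the trade balance — primary income: interest paid on external government debt 408.6, compensation paid to foreign seasonal workers 211.6, reinvested earnings on direct investment abroad 400.2, interest received on holdings of foreign bonds 754.0, dividends received from foreign subsidiaries of resident firms 626.4; capital account: debt forgiveness received from foreign official creditors 143.8, sale of embassy land to a foreign government 65.9, acquisition of foreign patents and trademarks (non-produced assets) 214.4; financial account: new loans extended by domestic banks to foreign borrowers 988.1, acquisition of a foreign subsidiary by a resident firm (outward FDI) 1651.3.)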